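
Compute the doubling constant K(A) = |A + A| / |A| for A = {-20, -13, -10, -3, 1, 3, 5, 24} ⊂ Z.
K = |A + A| / |A| = 32/8 = 4

Enumerate A + A = {a + b : a, b ∈ A}. With |A| = 8, there are |A|^2 = 64 ordered sum pairs; collecting distinct values, A + A = {-40, -33, -30, -26, -23, -20, -19, -17, -16, -15, -13, -12, -10, -9, -8, -7, -6, -5, -2, 0, 2, 4, 6, 8, 10, 11, 14, 21, 25, 27, 29, 48}, so |A + A| = 32. Thus K = 32/8 = 4. For comparison, the minimum possible |A + A| over all 8-element sets is 2·8 − 1 = 15 (so min K = 15/8), attained only by arithmetic progressions.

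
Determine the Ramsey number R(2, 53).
R(2, 53) = 53

R(2, k) = k for all k ≥ 2: in a 2-colouring of K_k, either some edge is red (a red K_2) or all edges are blue (a blue K_k). And K_{52} coloured all-blue has no blue K_53, so R(2, 53) > 52. Hence R(2, 53) = 53.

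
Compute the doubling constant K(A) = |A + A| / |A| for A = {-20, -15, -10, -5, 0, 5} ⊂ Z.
K = |A + A| / |A| = 11/6

Enumerate A + A = {a + b : a, b ∈ A}. With |A| = 6, there are |A|^2 = 36 ordered sum pairs; collecting distinct values, A + A = {-40, -35, -30, -25, -20, -15, -10, -5, 0, 5, 10}, so |A + A| = 11. Thus K = 11/6. Here |A + A| = 2|A| − 1 = 11, the minimum possible — so K = 11/6 is minimal, which holds iff A is an arithmetic progression.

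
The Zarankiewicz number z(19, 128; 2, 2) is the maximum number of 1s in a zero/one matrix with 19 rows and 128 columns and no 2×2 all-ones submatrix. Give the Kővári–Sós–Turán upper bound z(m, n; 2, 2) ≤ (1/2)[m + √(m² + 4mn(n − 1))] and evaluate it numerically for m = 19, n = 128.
z(19, 128; 2, 2) ≤ (1/2)[19 + √(19² + 4·19·128·127)] = (1/2)[19 + √1235817] = 565.3365

Kővári–Sós–Turán: let r_1, ..., r_19 be the row sums and z = Σ r_i the total number of 1s. Each pair of columns can share at most one row with both entries 1 (else a 2×2 all-ones block appears), so Σ_i C(r_i, 2) ≤ C(128, 2) = 8128. By convexity Σ_i C(r_i, 2) ≥ 19·C(z/19, 2) = z(z − 19)/(2·19), giving z² − 19z − 19·128·127 ≤ 0 and hence z ≤ (1/2)[19 + √(361 + 4·308864)] = (1/2)[19 + √1235817] ≈ (1/2)(19 + 1111.6731) = 565.3365.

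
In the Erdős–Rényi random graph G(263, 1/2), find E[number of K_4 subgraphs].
E[# K_4] = C(263, 4) · (1/2)^C(4, 2) = 194831715 / 2^6 = 3044245.546875

For each 4-subset S of vertices (there are C(263, 4) = 194831715 such S), let X_S = 1 if S induces a K_4 (all C(4, 2) = 6 edges present). Then P(X_S = 1) = (1/2)^6 = 1/64. By linearity of expectation, E[# K_4] = C(263, 4) · (1/2)^6 = 194831715 / 64 = 3044245.546875.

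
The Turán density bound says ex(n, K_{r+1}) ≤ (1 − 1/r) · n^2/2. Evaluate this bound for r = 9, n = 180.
Turán density bound = (8/9) · 180^2/2 = 14400

Turán's theorem: ex(n, K_{r+1}) is achieved by the complete r-partite Turán graph T(n, r) with parts as balanced as possible, and is at most (1 − 1/r) · n^2/2. For r = 9, n = 180: the density bound is (8/9) · 32400/2 = 14400. Since 9 ∣ 180, the Turán graph T(180, 9) has parts of equal size 20, and its edge count e(T(180, 9)) = 14400 attains the density bound exactly.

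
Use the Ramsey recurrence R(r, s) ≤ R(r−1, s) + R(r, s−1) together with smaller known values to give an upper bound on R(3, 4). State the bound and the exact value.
R(3, 4) ≤ R(2, 4) + R(3, 3) = 4 + 6 = 10; exact value R(3, 4) = 9.

The Erdős–Szekeres recurrence R(r, s) ≤ R(r−1, s) + R(r, s−1) applied to (r, s) = (3, 4) gives
  R(3, 4) ≤ R(2, 4) + R(3, 3) = 4 + 6 = 10.
(Recall R(2, k) = k and R is symmetric.) The recurrence is not tight here (it gives 10, but the exact value is R(3, 4) = 9); the tight upper bound requires a sharper argument than the simple recurrence, combined with a lower-bound construction on K_{8}.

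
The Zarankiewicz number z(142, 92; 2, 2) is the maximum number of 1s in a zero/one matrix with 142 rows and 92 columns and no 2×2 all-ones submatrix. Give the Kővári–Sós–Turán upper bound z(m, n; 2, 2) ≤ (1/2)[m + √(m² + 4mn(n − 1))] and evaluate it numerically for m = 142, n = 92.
z(142, 92; 2, 2) ≤ (1/2)[142 + √(142² + 4·142·92·91)] = (1/2)[142 + √4775460] = 1163.6413

Kővári–Sós–Turán: let r_1, ..., r_142 be the row sums and z = Σ r_i the total number of 1s. Each pair of columns can share at most one row with both entries 1 (else a 2×2 all-ones block appears), so Σ_i C(r_i, 2) ≤ C(92, 2) = 4186. By convexity Σ_i C(r_i, 2) ≥ 142·C(z/142, 2) = z(z − 142)/(2·142), giving z² − 142z − 142·92·91 ≤ 0 and hence z ≤ (1/2)[142 + √(20164 + 4·1188824)] = (1/2)[142 + √4775460] ≈ (1/2)(142 + 2185.2826) = 1163.6413.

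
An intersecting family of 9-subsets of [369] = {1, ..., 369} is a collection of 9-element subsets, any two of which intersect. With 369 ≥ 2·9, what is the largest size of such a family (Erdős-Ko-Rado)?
max |F| = C(368, 8) = 7726647337415578

Erdős-Ko-Rado (1961): when n ≥ 2k, max |F| = C(n−1, k−1). The bound is attained by the star {A : i ∈ A} for any fixed i ∈ [n]. Here C(369−1, 9−1) = C(368, 8) = 7726647337415578.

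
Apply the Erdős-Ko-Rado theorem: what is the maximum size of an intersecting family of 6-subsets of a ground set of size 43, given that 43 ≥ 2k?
max |F| = C(42, 5) = 850668

Erdős-Ko-Rado (1961): when n ≥ 2k, max |F| = C(n−1, k−1). The bound is attained by the star {A : i ∈ A} for any fixed i ∈ [n]. Here C(43−1, 6−1) = C(42, 5) = 850668.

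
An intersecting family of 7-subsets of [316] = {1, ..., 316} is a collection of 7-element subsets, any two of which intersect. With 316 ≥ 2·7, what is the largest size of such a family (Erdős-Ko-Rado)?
max |F| = C(315, 6) = 1293387680130

Erdős-Ko-Rado (1961): when n ≥ 2k, max |F| = C(n−1, k−1). The bound is attained by the star {A : i ∈ A} for any fixed i ∈ [n]. Here C(316−1, 7−1) = C(315, 6) = 1293387680130.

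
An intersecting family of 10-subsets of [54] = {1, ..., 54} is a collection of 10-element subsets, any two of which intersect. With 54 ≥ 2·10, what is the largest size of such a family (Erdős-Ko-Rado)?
max |F| = C(53, 9) = 4431613550

Erdős-Ko-Rado (1961): when n ≥ 2k, max |F| = C(n−1, k−1). The bound is attained by the star {A : i ∈ A} for any fixed i ∈ [n]. Here C(54−1, 10−1) = C(53, 9) = 4431613550.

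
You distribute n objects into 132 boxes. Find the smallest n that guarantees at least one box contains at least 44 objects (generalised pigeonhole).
n = (44 − 1)·132 + 1 = 5677

By the generalised pigeonhole principle, to guarantee some box contains ≥ r objects we need more than (r − 1) · k objects total. Threshold: n = (r − 1) · k + 1. With r = 44 and k = 132: n = 43 · 132 + 1 = 5676 + 1 = 5677. For n = 5676 = 43 · 132, we can put exactly 43 objects in every box, avoiding 44 in any single one — so 5677 is tight.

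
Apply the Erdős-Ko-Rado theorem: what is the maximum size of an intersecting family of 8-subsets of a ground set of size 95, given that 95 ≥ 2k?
max |F| = C(94, 7) = 10235867928

The Erdős-Ko-Rado theorem states: for n ≥ 2k, an intersecting family of k-subsets of an n-element set has size at most C(n − 1, k − 1), with equality for 'star' families {A ⊆ [n] : |A| = k, i ∈ A} (fix an element i). For n = 95, k = 8: C(94, 7) = 10235867928.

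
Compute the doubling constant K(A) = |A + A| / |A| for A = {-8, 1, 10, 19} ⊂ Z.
K = |A + A| / |A| = 7/4

Enumerate A + A = {a + b : a, b ∈ A}. With |A| = 4, there are |A|^2 = 16 ordered sum pairs; collecting distinct values, A + A = {-16, -7, 2, 11, 20, 29, 38}, so |A + A| = 7. Thus K = 7/4. Here |A + A| = 2|A| − 1 = 7, the minimum possible — so K = 7/4 is minimal, which holds iff A is an arithmetic progression.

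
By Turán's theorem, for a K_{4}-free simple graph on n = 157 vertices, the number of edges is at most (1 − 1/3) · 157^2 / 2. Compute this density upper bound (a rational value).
Turán density bound = (2/3) · 157^2/2 = 24649/3 ≈ 8216.3333

Turán's theorem: ex(n, K_{r+1}) is achieved by the complete r-partite Turán graph T(n, r) with parts as balanced as possible, and is at most (1 − 1/r) · n^2/2. For r = 3, n = 157: the density bound is (2/3) · 24649/2 = 24649/3 ≈ 8216.3333. The integer-valued extremum is e(T(157, 3)) = 8216, which is strictly less than the density bound 24649/3 since 3 ∤ 157 (the parts of T(157, 3) cannot all be equal).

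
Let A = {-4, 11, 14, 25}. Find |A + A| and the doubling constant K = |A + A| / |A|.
K = |A + A| / |A| = 10/4 = 5/2

Enumerate A + A = {a + b : a, b ∈ A}. With |A| = 4, there are |A|^2 = 16 ordered sum pairs; collecting distinct values, A + A = {-8, 7, 10, 21, 22, 25, 28, 36, 39, 50}, so |A + A| = 10. Thus K = 10/4 = 5/2. For comparison, the minimum possible |A + A| over all 4-element sets is 2·4 − 1 = 7 (so min K = 7/4), attained only by arithmetic progressions.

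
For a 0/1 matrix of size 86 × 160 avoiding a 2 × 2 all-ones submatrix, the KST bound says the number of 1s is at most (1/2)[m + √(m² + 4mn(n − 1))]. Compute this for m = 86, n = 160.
z(86, 160; 2, 2) ≤ (1/2)[86 + √(86² + 4·86·160·159)] = (1/2)[86 + √8758756] = 1522.7598

Kővári–Sós–Turán: let r_1, ..., r_86 be the row sums and z = Σ r_i the total number of 1s. Each pair of columns can share at most one row with both entries 1 (else a 2×2 all-ones block appears), so Σ_i C(r_i, 2) ≤ C(160, 2) = 12720. By convexity Σ_i C(r_i, 2) ≥ 86·C(z/86, 2) = z(z − 86)/(2·86), giving z² − 86z − 86·160·159 ≤ 0 and hence z ≤ (1/2)[86 + √(7396 + 4·2187840)] = (1/2)[86 + √8758756] ≈ (1/2)(86 + 2959.5196) = 1522.7598.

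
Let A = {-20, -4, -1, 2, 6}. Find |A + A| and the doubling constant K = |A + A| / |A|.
K = |A + A| / |A| = 14/5

Enumerate A + A = {a + b : a, b ∈ A}. With |A| = 5, there are |A|^2 = 25 ordered sum pairs; collecting distinct values, A + A = {-40, -24, -21, -18, -14, -8, -5, -2, 1, 2, 4, 5, 8, 12}, so |A + A| = 14. Thus K = 14/5. For comparison, the minimum possible |A + A| over all 5-element sets is 2·5 − 1 = 9 (so min K = 9/5), attained only by arithmetic progressions.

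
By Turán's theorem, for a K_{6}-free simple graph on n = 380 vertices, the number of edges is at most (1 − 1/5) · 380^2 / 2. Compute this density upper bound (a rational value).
Turán density bound = (4/5) · 380^2/2 = 57760

Turán's theorem: ex(n, K_{r+1}) is achieved by the complete r-partite Turán graph T(n, r) with parts as balanced as possible, and is at most (1 − 1/r) · n^2/2. For r = 5, n = 380: the density bound is (4/5) · 144400/2 = 57760. Since 5 ∣ 380, the Turán graph T(380, 5) has parts of equal size 76, and its edge count e(T(380, 5)) = 57760 attains the density bound exactly.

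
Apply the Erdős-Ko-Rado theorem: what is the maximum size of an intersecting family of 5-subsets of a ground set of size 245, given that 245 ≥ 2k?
max |F| = C(244, 4) = 144084501

The Erdős-Ko-Rado theorem states: for n ≥ 2k, an intersecting family of k-subsets of an n-element set has size at most C(n − 1, k − 1), with equality for 'star' families {A ⊆ [n] : |A| = k, i ∈ A} (fix an element i). For n = 245, k = 5: C(244, 4) = 144084501.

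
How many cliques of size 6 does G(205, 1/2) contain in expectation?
E[# K_6] = C(205, 6) · (1/2)^C(6, 2) = 95746959700 / 2^15 = 23936739925/8192 ≈ 2921965.322876

For each 6-subset S of vertices (there are C(205, 6) = 95746959700 such S), let X_S = 1 if S induces a K_6 (all C(6, 2) = 15 edges present). Then P(X_S = 1) = (1/2)^15 = 1/32768. By linearity of expectation, E[# K_6] = C(205, 6) · (1/2)^15 = 95746959700 / 32768 = 23936739925/8192 ≈ 2921965.322876.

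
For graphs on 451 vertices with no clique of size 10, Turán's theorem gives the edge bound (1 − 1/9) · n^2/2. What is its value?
Turán density bound = (8/9) · 451^2/2 = 813604/9 ≈ 90400.4444

Turán's theorem: ex(n, K_{r+1}) is achieved by the complete r-partite Turán graph T(n, r) with parts as balanced as possible, and is at most (1 − 1/r) · n^2/2. For r = 9, n = 451: the density bound is (8/9) · 203401/2 = 813604/9 ≈ 90400.4444. The integer-valued extremum is e(T(451, 9)) = 90400, which is strictly less than the density bound 813604/9 since 9 ∤ 451 (the parts of T(451, 9) cannot all be equal).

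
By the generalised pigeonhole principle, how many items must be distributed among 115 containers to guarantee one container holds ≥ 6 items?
n = (6 − 1)·115 + 1 = 576

By the generalised pigeonhole principle, to guarantee some box contains ≥ r objects we need more than (r − 1) · k objects total. Threshold: n = (r − 1) · k + 1. With r = 6 and k = 115: n = 5 · 115 + 1 = 575 + 1 = 576. For n = 575 = 5 · 115, we can put exactly 5 objects in every box, avoiding 6 in any single one — so 576 is tight.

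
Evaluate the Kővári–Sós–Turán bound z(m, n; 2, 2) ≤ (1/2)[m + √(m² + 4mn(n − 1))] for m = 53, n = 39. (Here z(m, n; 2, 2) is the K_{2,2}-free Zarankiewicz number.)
z(53, 39; 2, 2) ≤ (1/2)[53 + √(53² + 4·53·39·38)] = (1/2)[53 + √316993] = 308.0107

Kővári–Sós–Turán: let r_1, ..., r_53 be the row sums and z = Σ r_i the total number of 1s. Each pair of columns can share at most one row with both entries 1 (else a 2×2 all-ones block appears), so Σ_i C(r_i, 2) ≤ C(39, 2) = 741. By convexity Σ_i C(r_i, 2) ≥ 53·C(z/53, 2) = z(z − 53)/(2·53), giving z² − 53z − 53·39·38 ≤ 0 and hence z ≤ (1/2)[53 + √(2809 + 4·78546)] = (1/2)[53 + √316993] ≈ (1/2)(53 + 563.0213) = 308.0107.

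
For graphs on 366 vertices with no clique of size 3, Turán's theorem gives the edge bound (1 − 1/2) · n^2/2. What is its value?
Turán density bound = (1/2) · 366^2/2 = 33489

Turán's theorem: ex(n, K_{r+1}) is achieved by the complete r-partite Turán graph T(n, r) with parts as balanced as possible, and is at most (1 − 1/r) · n^2/2. For r = 2, n = 366: the density bound is (1/2) · 133956/2 = 33489. Since 2 ∣ 366, the Turán graph T(366, 2) has parts of equal size 183, and its edge count e(T(366, 2)) = 33489 attains the density bound exactly.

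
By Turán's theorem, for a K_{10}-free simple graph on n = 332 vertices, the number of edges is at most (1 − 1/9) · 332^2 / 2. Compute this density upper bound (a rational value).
Turán density bound = (8/9) · 332^2/2 = 440896/9 ≈ 48988.4444

Turán's theorem: ex(n, K_{r+1}) is achieved by the complete r-partite Turán graph T(n, r) with parts as balanced as possible, and is at most (1 − 1/r) · n^2/2. For r = 9, n = 332: the density bound is (8/9) · 110224/2 = 440896/9 ≈ 48988.4444. The integer-valued extremum is e(T(332, 9)) = 48988, which is strictly less than the density bound 440896/9 since 9 ∤ 332 (the parts of T(332, 9) cannot all be equal).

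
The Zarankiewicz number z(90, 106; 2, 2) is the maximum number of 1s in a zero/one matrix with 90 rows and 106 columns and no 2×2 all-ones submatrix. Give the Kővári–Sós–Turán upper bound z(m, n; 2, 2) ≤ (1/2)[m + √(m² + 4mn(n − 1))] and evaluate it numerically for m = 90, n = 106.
z(90, 106; 2, 2) ≤ (1/2)[90 + √(90² + 4·90·106·105)] = (1/2)[90 + √4014900] = 1046.8608

Kővári–Sós–Turán: let r_1, ..., r_90 be the row sums and z = Σ r_i the total number of 1s. Each pair of columns can share at most one row with both entries 1 (else a 2×2 all-ones block appears), so Σ_i C(r_i, 2) ≤ C(106, 2) = 5565. By convexity Σ_i C(r_i, 2) ≥ 90·C(z/90, 2) = z(z − 90)/(2·90), giving z² − 90z − 90·106·105 ≤ 0 and hence z ≤ (1/2)[90 + √(8100 + 4·1001700)] = (1/2)[90 + √4014900] ≈ (1/2)(90 + 2003.7215) = 1046.8608.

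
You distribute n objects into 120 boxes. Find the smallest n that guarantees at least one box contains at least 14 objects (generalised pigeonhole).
n = (14 − 1)·120 + 1 = 1561

By the generalised pigeonhole principle, to guarantee some box contains ≥ r objects we need more than (r − 1) · k objects total. Threshold: n = (r − 1) · k + 1. With r = 14 and k = 120: n = 13 · 120 + 1 = 1560 + 1 = 1561. For n = 1560 = 13 · 120, we can put exactly 13 objects in every box, avoiding 14 in any single one — so 1561 is tight.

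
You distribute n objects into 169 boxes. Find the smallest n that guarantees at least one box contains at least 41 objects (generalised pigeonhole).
n = (41 − 1)·169 + 1 = 6761

By the generalised pigeonhole principle, to guarantee some box contains ≥ r objects we need more than (r − 1) · k objects total. Threshold: n = (r − 1) · k + 1. With r = 41 and k = 169: n = 40 · 169 + 1 = 6760 + 1 = 6761. For n = 6760 = 40 · 169, we can put exactly 40 objects in every box, avoiding 41 in any single one — so 6761 is tight.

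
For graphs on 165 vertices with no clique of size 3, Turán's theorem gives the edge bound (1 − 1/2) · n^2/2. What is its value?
Turán density bound = (1/2) · 165^2/2 = 27225/4 ≈ 6806.25

Turán's theorem: ex(n, K_{r+1}) is achieved by the complete r-partite Turán graph T(n, r) with parts as balanced as possible, and is at most (1 − 1/r) · n^2/2. For r = 2, n = 165: the density bound is (1/2) · 27225/2 = 27225/4 ≈ 6806.25. The integer-valued extremum is e(T(165, 2)) = 6806, which is strictly less than the density bound 27225/4 since 2 ∤ 165 (the parts of T(165, 2) cannot all be equal).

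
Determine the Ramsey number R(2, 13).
R(2, 13) = 13

R(2, k) = k for all k ≥ 2: in a 2-colouring of K_k, either some edge is red (a red K_2) or all edges are blue (a blue K_k). And K_{12} coloured all-blue has no blue K_13, so R(2, 13) > 12. Hence R(2, 13) = 13.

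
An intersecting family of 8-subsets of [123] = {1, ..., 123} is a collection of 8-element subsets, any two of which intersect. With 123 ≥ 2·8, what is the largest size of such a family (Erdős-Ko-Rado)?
max |F| = C(122, 7) = 66983637864

Erdős-Ko-Rado (1961): when n ≥ 2k, max |F| = C(n−1, k−1). The bound is attained by the star {A : i ∈ A} for any fixed i ∈ [n]. Here C(123−1, 8−1) = C(122, 7) = 66983637864.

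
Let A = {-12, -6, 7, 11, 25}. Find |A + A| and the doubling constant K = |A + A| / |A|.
K = |A + A| / |A| = 15/5 = 3

Enumerate A + A = {a + b : a, b ∈ A}. With |A| = 5, there are |A|^2 = 25 ordered sum pairs; collecting distinct values, A + A = {-24, -18, -12, -5, -1, 1, 5, 13, 14, 18, 19, 22, 32, 36, 50}, so |A + A| = 15. Thus K = 15/5 = 3. For comparison, the minimum possible |A + A| over all 5-element sets is 2·5 − 1 = 9 (so min K = 9/5), attained only by arithmetic progressions.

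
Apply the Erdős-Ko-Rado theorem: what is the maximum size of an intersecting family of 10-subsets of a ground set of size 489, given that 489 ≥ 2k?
max |F| = C(488, 9) = 4015962072422483040

The Erdős-Ko-Rado theorem states: for n ≥ 2k, an intersecting family of k-subsets of an n-element set has size at most C(n − 1, k − 1), with equality for 'star' families {A ⊆ [n] : |A| = k, i ∈ A} (fix an element i). For n = 489, k = 10: C(488, 9) = 4015962072422483040.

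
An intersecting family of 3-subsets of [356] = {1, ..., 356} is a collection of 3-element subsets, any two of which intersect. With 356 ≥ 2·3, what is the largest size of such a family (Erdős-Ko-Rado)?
max |F| = C(355, 2) = 62835

The Erdős-Ko-Rado theorem states: for n ≥ 2k, an intersecting family of k-subsets of an n-element set has size at most C(n − 1, k − 1), with equality for 'star' families {A ⊆ [n] : |A| = k, i ∈ A} (fix an element i). For n = 356, k = 3: C(355, 2) = 62835.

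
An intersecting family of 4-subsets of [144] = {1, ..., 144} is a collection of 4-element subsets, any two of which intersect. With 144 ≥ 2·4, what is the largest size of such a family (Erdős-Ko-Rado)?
max |F| = C(143, 3) = 477191

Erdős-Ko-Rado (1961): when n ≥ 2k, max |F| = C(n−1, k−1). The bound is attained by the star {A : i ∈ A} for any fixed i ∈ [n]. Here C(144−1, 4−1) = C(143, 3) = 477191.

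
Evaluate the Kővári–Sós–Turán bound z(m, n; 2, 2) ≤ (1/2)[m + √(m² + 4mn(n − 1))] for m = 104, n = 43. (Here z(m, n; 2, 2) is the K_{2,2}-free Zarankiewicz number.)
z(104, 43; 2, 2) ≤ (1/2)[104 + √(104² + 4·104·43·42)] = (1/2)[104 + √762112] = 488.4951

Kővári–Sós–Turán: let r_1, ..., r_104 be the row sums and z = Σ r_i the total number of 1s. Each pair of columns can share at most one row with both entries 1 (else a 2×2 all-ones block appears), so Σ_i C(r_i, 2) ≤ C(43, 2) = 903. By convexity Σ_i C(r_i, 2) ≥ 104·C(z/104, 2) = z(z − 104)/(2·104), giving z² − 104z − 104·43·42 ≤ 0 and hence z ≤ (1/2)[104 + √(10816 + 4·187824)] = (1/2)[104 + √762112] ≈ (1/2)(104 + 872.9903) = 488.4951.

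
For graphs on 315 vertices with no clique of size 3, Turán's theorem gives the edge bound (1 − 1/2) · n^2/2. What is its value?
Turán density bound = (1/2) · 315^2/2 = 99225/4 ≈ 24806.25

Turán's theorem: ex(n, K_{r+1}) is achieved by the complete r-partite Turán graph T(n, r) with parts as balanced as possible, and is at most (1 − 1/r) · n^2/2. For r = 2, n = 315: the density bound is (1/2) · 99225/2 = 99225/4 ≈ 24806.25. The integer-valued extremum is e(T(315, 2)) = 24806, which is strictly less than the density bound 99225/4 since 2 ∤ 315 (the parts of T(315, 2) cannot all be equal).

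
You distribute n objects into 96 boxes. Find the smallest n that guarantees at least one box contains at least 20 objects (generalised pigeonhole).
n = (20 − 1)·96 + 1 = 1825

By the generalised pigeonhole principle, to guarantee some box contains ≥ r objects we need more than (r − 1) · k objects total. Threshold: n = (r − 1) · k + 1. With r = 20 and k = 96: n = 19 · 96 + 1 = 1824 + 1 = 1825. For n = 1824 = 19 · 96, we can put exactly 19 objects in every box, avoiding 20 in any single one — so 1825 is tight.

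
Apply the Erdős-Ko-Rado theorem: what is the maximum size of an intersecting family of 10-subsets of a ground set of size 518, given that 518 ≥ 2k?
max |F| = C(517, 9) = 6780219355974250560

Erdős-Ko-Rado (1961): when n ≥ 2k, max |F| = C(n−1, k−1). The bound is attained by the star {A : i ∈ A} for any fixed i ∈ [n]. Here C(518−1, 10−1) = C(517, 9) = 6780219355974250560.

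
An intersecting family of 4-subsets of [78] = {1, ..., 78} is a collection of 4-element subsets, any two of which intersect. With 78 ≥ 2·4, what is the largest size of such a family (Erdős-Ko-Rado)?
max |F| = C(77, 3) = 73150

The Erdős-Ko-Rado theorem states: for n ≥ 2k, an intersecting family of k-subsets of an n-element set has size at most C(n − 1, k − 1), with equality for 'star' families {A ⊆ [n] : |A| = k, i ∈ A} (fix an element i). For n = 78, k = 4: C(77, 3) = 73150.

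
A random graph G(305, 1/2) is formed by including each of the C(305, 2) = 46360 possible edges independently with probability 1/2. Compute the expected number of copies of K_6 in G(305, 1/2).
E[# K_6] = C(305, 6) · (1/2)^C(6, 2) = 1064089721800 / 2^15 = 133011215225/4096 ≈ 32473441.217041

For each 6-subset S of vertices (there are C(305, 6) = 1064089721800 such S), let X_S = 1 if S induces a K_6 (all C(6, 2) = 15 edges present). Then P(X_S = 1) = (1/2)^15 = 1/32768. By linearity of expectation, E[# K_6] = C(305, 6) · (1/2)^15 = 1064089721800 / 32768 = 133011215225/4096 ≈ 32473441.217041.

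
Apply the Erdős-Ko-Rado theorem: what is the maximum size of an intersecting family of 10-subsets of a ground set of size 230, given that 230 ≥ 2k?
max |F| = C(229, 9) = 4070260829119420

The Erdős-Ko-Rado theorem states: for n ≥ 2k, an intersecting family of k-subsets of an n-element set has size at most C(n − 1, k − 1), with equality for 'star' families {A ⊆ [n] : |A| = k, i ∈ A} (fix an element i). For n = 230, k = 10: C(229, 9) = 4070260829119420.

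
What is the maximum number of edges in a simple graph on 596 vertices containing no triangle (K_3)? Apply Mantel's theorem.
ex(596, K_3) = ⌊596^2/4⌋ = 88804

Mantel (1907): a triangle-free graph on n vertices has at most ⌊n^2/4⌋ edges, with equality for the complete bipartite graph K_{⌊n/2⌋, ⌈n/2⌉}. For n = 596: ⌊596^2/4⌋ = ⌊355216/4⌋ = 88804. The extremal graph is K_{298, 298}, which has 298·298 = 88804 edges.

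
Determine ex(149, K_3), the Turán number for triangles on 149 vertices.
ex(149, K_3) = ⌊149^2/4⌋ = 5550

Mantel (1907): a triangle-free graph on n vertices has at most ⌊n^2/4⌋ edges, with equality for the complete bipartite graph K_{⌊n/2⌋, ⌈n/2⌉}. For n = 149: ⌊149^2/4⌋ = ⌊22201/4⌋ = 5550. The extremal graph is K_{74, 75}, which has 74·75 = 5550 edges.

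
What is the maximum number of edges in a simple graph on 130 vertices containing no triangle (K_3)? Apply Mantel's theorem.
ex(130, K_3) = ⌊130^2/4⌋ = 4225

Mantel (1907): a triangle-free graph on n vertices has at most ⌊n^2/4⌋ edges, with equality for the complete bipartite graph K_{⌊n/2⌋, ⌈n/2⌉}. For n = 130: ⌊130^2/4⌋ = ⌊16900/4⌋ = 4225. The extremal graph is K_{65, 65}, which has 65·65 = 4225 edges.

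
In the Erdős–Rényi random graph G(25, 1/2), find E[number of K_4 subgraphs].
E[# K_4] = C(25, 4) · (1/2)^C(4, 2) = 12650 / 2^6 = 6325/32 = 197.65625

For each 4-subset S of vertices (there are C(25, 4) = 12650 such S), let X_S = 1 if S induces a K_4 (all C(4, 2) = 6 edges present). Then P(X_S = 1) = (1/2)^6 = 1/64. By linearity of expectation, E[# K_4] = C(25, 4) · (1/2)^6 = 12650 / 64 = 6325/32 = 197.65625.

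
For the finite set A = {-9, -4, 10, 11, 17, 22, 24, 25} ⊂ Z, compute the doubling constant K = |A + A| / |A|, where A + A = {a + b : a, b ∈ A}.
K = |A + A| / |A| = 31/8

Enumerate A + A = {a + b : a, b ∈ A}. With |A| = 8, there are |A|^2 = 64 ordered sum pairs; collecting distinct values, A + A = {-18, -13, -8, 1, 2, 6, 7, 8, 13, 15, 16, 18, 20, 21, 22, 27, 28, 32, 33, 34, 35, 36, 39, 41, 42, 44, 46, 47, 48, 49, 50}, so |A + A| = 31. Thus K = 31/8. For comparison, the minimum possible |A + A| over all 8-element sets is 2·8 − 1 = 15 (so min K = 15/8), attained only by arithmetic progressions.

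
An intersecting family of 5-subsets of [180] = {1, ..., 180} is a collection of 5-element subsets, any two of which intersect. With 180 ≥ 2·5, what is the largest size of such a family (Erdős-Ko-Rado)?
max |F| = C(179, 4) = 41356876

Erdős-Ko-Rado (1961): when n ≥ 2k, max |F| = C(n−1, k−1). The bound is attained by the star {A : i ∈ A} for any fixed i ∈ [n]. Here C(180−1, 5−1) = C(179, 4) = 41356876.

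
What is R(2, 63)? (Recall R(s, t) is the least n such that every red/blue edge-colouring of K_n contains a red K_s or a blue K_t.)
R(2, 63) = 63

R(2, k) = k for all k ≥ 2: in a 2-colouring of K_k, either some edge is red (a red K_2) or all edges are blue (a blue K_k). And K_{62} coloured all-blue has no blue K_63, so R(2, 63) > 62. Hence R(2, 63) = 63.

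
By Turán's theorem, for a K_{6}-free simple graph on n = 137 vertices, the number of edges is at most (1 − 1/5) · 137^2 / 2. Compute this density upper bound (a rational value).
Turán density bound = (4/5) · 137^2/2 = 37538/5 ≈ 7507.6

Turán's theorem: ex(n, K_{r+1}) is achieved by the complete r-partite Turán graph T(n, r) with parts as balanced as possible, and is at most (1 − 1/r) · n^2/2. For r = 5, n = 137: the density bound is (4/5) · 18769/2 = 37538/5 ≈ 7507.6. The integer-valued extremum is e(T(137, 5)) = 7507, which is strictly less than the density bound 37538/5 since 5 ∤ 137 (the parts of T(137, 5) cannot all be equal).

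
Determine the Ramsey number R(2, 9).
R(2, 9) = 9

R(2, k) = k for all k ≥ 2: in a 2-colouring of K_k, either some edge is red (a red K_2) or all edges are blue (a blue K_k). And K_{8} coloured all-blue has no blue K_9, so R(2, 9) > 8. Hence R(2, 9) = 9.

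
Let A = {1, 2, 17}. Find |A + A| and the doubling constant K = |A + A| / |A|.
K = |A + A| / |A| = 6/3 = 2

Enumerate A + A = {a + b : a, b ∈ A}. With |A| = 3, there are |A|^2 = 9 ordered sum pairs; collecting distinct values, A + A = {2, 3, 4, 18, 19, 34}, so |A + A| = 6. Thus K = 6/3 = 2. For comparison, the minimum possible |A + A| over all 3-element sets is 2·3 − 1 = 5 (so min K = 5/3), attained only by arithmetic progressions.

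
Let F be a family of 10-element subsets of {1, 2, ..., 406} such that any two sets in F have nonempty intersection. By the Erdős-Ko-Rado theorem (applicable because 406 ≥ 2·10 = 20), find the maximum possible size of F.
max |F| = C(405, 9) = 738678218556850650

The Erdős-Ko-Rado theorem states: for n ≥ 2k, an intersecting family of k-subsets of an n-element set has size at most C(n − 1, k − 1), with equality for 'star' families {A ⊆ [n] : |A| = k, i ∈ A} (fix an element i). For n = 406, k = 10: C(405, 9) = 738678218556850650.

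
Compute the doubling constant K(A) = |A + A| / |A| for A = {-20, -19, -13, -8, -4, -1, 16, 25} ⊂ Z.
K = |A + A| / |A| = 34/8 = 17/4

Enumerate A + A = {a + b : a, b ∈ A}. With |A| = 8, there are |A|^2 = 64 ordered sum pairs; collecting distinct values, A + A = {-40, -39, -38, -33, -32, -28, -27, -26, -24, -23, -21, -20, -17, -16, -14, -12, -9, -8, -5, -4, -3, -2, 3, 5, 6, 8, 12, 15, 17, 21, 24, 32, 41, 50}, so |A + A| = 34. Thus K = 34/8 = 17/4. For comparison, the minimum possible |A + A| over all 8-element sets is 2·8 − 1 = 15 (so min K = 15/8), attained only by arithmetic progressions.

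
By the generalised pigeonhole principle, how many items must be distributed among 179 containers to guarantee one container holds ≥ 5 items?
n = (5 − 1)·179 + 1 = 717

By the generalised pigeonhole principle, to guarantee some box contains ≥ r objects we need more than (r − 1) · k objects total. Threshold: n = (r − 1) · k + 1. With r = 5 and k = 179: n = 4 · 179 + 1 = 716 + 1 = 717. For n = 716 = 4 · 179, we can put exactly 4 objects in every box, avoiding 5 in any single one — so 717 is tight.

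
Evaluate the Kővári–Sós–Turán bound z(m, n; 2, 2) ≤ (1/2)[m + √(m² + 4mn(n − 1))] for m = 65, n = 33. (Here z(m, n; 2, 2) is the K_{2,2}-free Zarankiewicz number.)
z(65, 33; 2, 2) ≤ (1/2)[65 + √(65² + 4·65·33·32)] = (1/2)[65 + √278785] = 296.5005

Kővári–Sós–Turán: let r_1, ..., r_65 be the row sums and z = Σ r_i the total number of 1s. Each pair of columns can share at most one row with both entries 1 (else a 2×2 all-ones block appears), so Σ_i C(r_i, 2) ≤ C(33, 2) = 528. By convexity Σ_i C(r_i, 2) ≥ 65·C(z/65, 2) = z(z − 65)/(2·65), giving z² − 65z − 65·33·32 ≤ 0 and hence z ≤ (1/2)[65 + √(4225 + 4·68640)] = (1/2)[65 + √278785] ≈ (1/2)(65 + 528.0009) = 296.5005.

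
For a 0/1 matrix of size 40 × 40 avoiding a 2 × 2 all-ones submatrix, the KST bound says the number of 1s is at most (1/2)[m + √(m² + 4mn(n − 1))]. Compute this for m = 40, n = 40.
z(40, 40; 2, 2) ≤ (1/2)[40 + √(40² + 4·40·40·39)] = (1/2)[40 + √251200] = 270.5993

Kővári–Sós–Turán: let r_1, ..., r_40 be the row sums and z = Σ r_i the total number of 1s. Each pair of columns can share at most one row with both entries 1 (else a 2×2 all-ones block appears), so Σ_i C(r_i, 2) ≤ C(40, 2) = 780. By convexity Σ_i C(r_i, 2) ≥ 40·C(z/40, 2) = z(z − 40)/(2·40), giving z² − 40z − 40·40·39 ≤ 0 and hence z ≤ (1/2)[40 + √(1600 + 4·62400)] = (1/2)[40 + √251200] ≈ (1/2)(40 + 501.1986) = 270.5993.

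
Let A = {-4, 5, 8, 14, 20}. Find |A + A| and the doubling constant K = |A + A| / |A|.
K = |A + A| / |A| = 12/5

Enumerate A + A = {a + b : a, b ∈ A}. With |A| = 5, there are |A|^2 = 25 ordered sum pairs; collecting distinct values, A + A = {-8, 1, 4, 10, 13, 16, 19, 22, 25, 28, 34, 40}, so |A + A| = 12. Thus K = 12/5. For comparison, the minimum possible |A + A| over all 5-element sets is 2·5 − 1 = 9 (so min K = 9/5), attained only by arithmetic progressions.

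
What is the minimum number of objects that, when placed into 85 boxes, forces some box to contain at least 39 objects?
n = (39 − 1)·85 + 1 = 3231

By the generalised pigeonhole principle, to guarantee some box contains ≥ r objects we need more than (r − 1) · k objects total. Threshold: n = (r − 1) · k + 1. With r = 39 and k = 85: n = 38 · 85 + 1 = 3230 + 1 = 3231. For n = 3230 = 38 · 85, we can put exactly 38 objects in every box, avoiding 39 in any single one — so 3231 is tight.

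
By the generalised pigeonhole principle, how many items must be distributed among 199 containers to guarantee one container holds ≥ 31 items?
n = (31 − 1)·199 + 1 = 5971

By the generalised pigeonhole principle, to guarantee some box contains ≥ r objects we need more than (r − 1) · k objects total. Threshold: n = (r − 1) · k + 1. With r = 31 and k = 199: n = 30 · 199 + 1 = 5970 + 1 = 5971. For n = 5970 = 30 · 199, we can put exactly 30 objects in every box, avoiding 31 in any single one — so 5971 is tight.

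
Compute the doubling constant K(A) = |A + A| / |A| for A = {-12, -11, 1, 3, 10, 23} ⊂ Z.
K = |A + A| / |A| = 20/6 = 10/3

Enumerate A + A = {a + b : a, b ∈ A}. With |A| = 6, there are |A|^2 = 36 ordered sum pairs; collecting distinct values, A + A = {-24, -23, -22, -11, -10, -9, -8, -2, -1, 2, 4, 6, 11, 12, 13, 20, 24, 26, 33, 46}, so |A + A| = 20. Thus K = 20/6 = 10/3. For comparison, the minimum possible |A + A| over all 6-element sets is 2·6 − 1 = 11 (so min K = 11/6), attained only by arithmetic progressions.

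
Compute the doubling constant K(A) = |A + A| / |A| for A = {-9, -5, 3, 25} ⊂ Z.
K = |A + A| / |A| = 10/4 = 5/2

Enumerate A + A = {a + b : a, b ∈ A}. With |A| = 4, there are |A|^2 = 16 ordered sum pairs; collecting distinct values, A + A = {-18, -14, -10, -6, -2, 6, 16, 20, 28, 50}, so |A + A| = 10. Thus K = 10/4 = 5/2. For comparison, the minimum possible |A + A| over all 4-element sets is 2·4 − 1 = 7 (so min K = 7/4), attained only by arithmetic progressions.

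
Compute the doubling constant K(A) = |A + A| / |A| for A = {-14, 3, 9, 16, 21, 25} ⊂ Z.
K = |A + A| / |A| = 21/6 = 7/2

Enumerate A + A = {a + b : a, b ∈ A}. With |A| = 6, there are |A|^2 = 36 ordered sum pairs; collecting distinct values, A + A = {-28, -11, -5, 2, 6, 7, 11, 12, 18, 19, 24, 25, 28, 30, 32, 34, 37, 41, 42, 46, 50}, so |A + A| = 21. Thus K = 21/6 = 7/2. For comparison, the minimum possible |A + A| over all 6-element sets is 2·6 − 1 = 11 (so min K = 11/6), attained only by arithmetic progressions.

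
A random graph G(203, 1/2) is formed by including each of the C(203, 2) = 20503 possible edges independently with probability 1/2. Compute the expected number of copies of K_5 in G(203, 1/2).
E[# K_5] = C(203, 5) · (1/2)^C(5, 2) = 2733664990 / 2^10 = 1366832495/512 ≈ 2669594.716797

For each 5-subset S of vertices (there are C(203, 5) = 2733664990 such S), let X_S = 1 if S induces a K_5 (all C(5, 2) = 10 edges present). Then P(X_S = 1) = (1/2)^10 = 1/1024. By linearity of expectation, E[# K_5] = C(203, 5) · (1/2)^10 = 2733664990 / 1024 = 1366832495/512 ≈ 2669594.716797.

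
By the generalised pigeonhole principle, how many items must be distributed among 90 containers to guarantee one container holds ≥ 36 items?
n = (36 − 1)·90 + 1 = 3151

By the generalised pigeonhole principle, to guarantee some box contains ≥ r objects we need more than (r − 1) · k objects total. Threshold: n = (r − 1) · k + 1. With r = 36 and k = 90: n = 35 · 90 + 1 = 3150 + 1 = 3151. For n = 3150 = 35 · 90, we can put exactly 35 objects in every box, avoiding 36 in any single one — so 3151 is tight.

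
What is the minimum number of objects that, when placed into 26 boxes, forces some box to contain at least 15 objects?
n = (15 − 1)·26 + 1 = 365

By the generalised pigeonhole principle, to guarantee some box contains ≥ r objects we need more than (r − 1) · k objects total. Threshold: n = (r − 1) · k + 1. With r = 15 and k = 26: n = 14 · 26 + 1 = 364 + 1 = 365. For n = 364 = 14 · 26, we can put exactly 14 objects in every box, avoiding 15 in any single one — so 365 is tight.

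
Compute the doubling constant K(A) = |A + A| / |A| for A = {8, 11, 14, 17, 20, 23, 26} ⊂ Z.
K = |A + A| / |A| = 13/7

Enumerate A + A = {a + b : a, b ∈ A}. With |A| = 7, there are |A|^2 = 49 ordered sum pairs; collecting distinct values, A + A = {16, 19, 22, 25, 28, 31, 34, 37, 40, 43, 46, 49, 52}, so |A + A| = 13. Thus K = 13/7. Here |A + A| = 2|A| − 1 = 13, the minimum possible — so K = 13/7 is minimal, which holds iff A is an arithmetic progression.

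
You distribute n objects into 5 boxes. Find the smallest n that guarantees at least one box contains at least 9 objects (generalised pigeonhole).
n = (9 − 1)·5 + 1 = 41

By the generalised pigeonhole principle, to guarantee some box contains ≥ r objects we need more than (r − 1) · k objects total. Threshold: n = (r − 1) · k + 1. With r = 9 and k = 5: n = 8 · 5 + 1 = 40 + 1 = 41. For n = 40 = 8 · 5, we can put exactly 8 objects in every box, avoiding 9 in any single one — so 41 is tight.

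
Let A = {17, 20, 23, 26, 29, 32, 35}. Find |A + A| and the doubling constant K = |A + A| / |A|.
K = |A + A| / |A| = 13/7

Enumerate A + A = {a + b : a, b ∈ A}. With |A| = 7, there are |A|^2 = 49 ordered sum pairs; collecting distinct values, A + A = {34, 37, 40, 43, 46, 49, 52, 55, 58, 61, 64, 67, 70}, so |A + A| = 13. Thus K = 13/7. Here |A + A| = 2|A| − 1 = 13, the minimum possible — so K = 13/7 is minimal, which holds iff A is an arithmetic progression.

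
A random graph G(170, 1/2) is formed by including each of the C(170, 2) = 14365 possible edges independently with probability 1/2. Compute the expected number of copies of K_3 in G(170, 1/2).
E[# K_3] = C(170, 3) · (1/2)^C(3, 2) = 804440 / 2^3 = 100555

For each 3-subset S of vertices (there are C(170, 3) = 804440 such S), let X_S = 1 if S induces a K_3 (all C(3, 2) = 3 edges present). Then P(X_S = 1) = (1/2)^3 = 1/8. By linearity of expectation, E[# K_3] = C(170, 3) · (1/2)^3 = 804440 / 8 = 100555.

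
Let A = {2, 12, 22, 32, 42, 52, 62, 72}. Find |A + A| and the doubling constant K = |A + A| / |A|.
K = |A + A| / |A| = 15/8

Enumerate A + A = {a + b : a, b ∈ A}. With |A| = 8, there are |A|^2 = 64 ordered sum pairs; collecting distinct values, A + A = {4, 14, 24, 34, 44, 54, 64, 74, 84, 94, 104, 114, 124, 134, 144}, so |A + A| = 15. Thus K = 15/8. Here |A + A| = 2|A| − 1 = 15, the minimum possible — so K = 15/8 is minimal, which holds iff A is an arithmetic progression.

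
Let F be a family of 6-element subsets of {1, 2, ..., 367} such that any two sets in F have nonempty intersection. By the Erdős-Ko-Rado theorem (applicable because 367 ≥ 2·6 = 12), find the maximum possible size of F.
max |F| = C(366, 5) = 53248733538

The Erdős-Ko-Rado theorem states: for n ≥ 2k, an intersecting family of k-subsets of an n-element set has size at most C(n − 1, k − 1), with equality for 'star' families {A ⊆ [n] : |A| = k, i ∈ A} (fix an element i). For n = 367, k = 6: C(366, 5) = 53248733538.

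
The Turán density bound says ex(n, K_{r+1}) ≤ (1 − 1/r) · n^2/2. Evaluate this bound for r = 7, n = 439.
Turán density bound = (6/7) · 439^2/2 = 578163/7 ≈ 82594.7143

Turán's theorem: ex(n, K_{r+1}) is achieved by the complete r-partite Turán graph T(n, r) with parts as balanced as possible, and is at most (1 − 1/r) · n^2/2. For r = 7, n = 439: the density bound is (6/7) · 192721/2 = 578163/7 ≈ 82594.7143. The integer-valued extremum is e(T(439, 7)) = 82594, which is strictly less than the density bound 578163/7 since 7 ∤ 439 (the parts of T(439, 7) cannot all be equal).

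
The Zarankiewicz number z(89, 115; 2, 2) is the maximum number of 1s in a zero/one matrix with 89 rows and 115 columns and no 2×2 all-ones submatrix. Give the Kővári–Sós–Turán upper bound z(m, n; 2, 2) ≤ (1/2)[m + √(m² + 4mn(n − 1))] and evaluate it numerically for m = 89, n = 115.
z(89, 115; 2, 2) ≤ (1/2)[89 + √(89² + 4·89·115·114)] = (1/2)[89 + √4675081] = 1125.5968

Kővári–Sós–Turán: let r_1, ..., r_89 be the row sums and z = Σ r_i the total number of 1s. Each pair of columns can share at most one row with both entries 1 (else a 2×2 all-ones block appears), so Σ_i C(r_i, 2) ≤ C(115, 2) = 6555. By convexity Σ_i C(r_i, 2) ≥ 89·C(z/89, 2) = z(z − 89)/(2·89), giving z² − 89z − 89·115·114 ≤ 0 and hence z ≤ (1/2)[89 + √(7921 + 4·1166790)] = (1/2)[89 + √4675081] ≈ (1/2)(89 + 2162.1936) = 1125.5968.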